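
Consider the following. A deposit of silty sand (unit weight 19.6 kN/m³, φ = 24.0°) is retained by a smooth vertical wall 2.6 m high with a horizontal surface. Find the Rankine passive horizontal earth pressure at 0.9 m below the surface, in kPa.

K_p = (1 + sin φ)/(1 − sin φ) = 2.371.
σ_h = K_p γ z = 2.371 × 19.6 × 0.9 = 41.83 kPa.

41.8 kPa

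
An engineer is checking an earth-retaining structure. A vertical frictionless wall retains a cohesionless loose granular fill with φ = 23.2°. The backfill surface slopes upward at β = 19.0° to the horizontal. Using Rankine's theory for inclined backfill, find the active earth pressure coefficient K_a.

0.586

K_a = cos β · (cos β − √(cos²β − cos²φ)) / (cos β + √(cos²β − cos²φ)).
cos β = 0.9455, cos φ = 0.9191, √(cos²β − cos²φ) = 0.2218.
K_a = 0.9455 × (0.9455 − 0.2218)/(0.9455 + 0.2218) = 0.5862.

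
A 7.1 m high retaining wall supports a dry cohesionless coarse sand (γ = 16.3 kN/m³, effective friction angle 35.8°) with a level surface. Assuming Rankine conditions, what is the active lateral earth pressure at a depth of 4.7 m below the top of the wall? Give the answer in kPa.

K_a = (1 − sin φ)/(1 + sin φ) = 0.2619.
σ_h = K_a γ z = 0.2619 × 16.3 × 4.7 = 20.06 kPa.

20.1 kPa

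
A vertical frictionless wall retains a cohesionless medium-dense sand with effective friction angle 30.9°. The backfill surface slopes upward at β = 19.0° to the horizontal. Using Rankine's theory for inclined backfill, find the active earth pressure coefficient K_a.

0.386

K_a = cos β · (cos β − √(cos²β − cos²φ)) / (cos β + √(cos²β − cos²φ)).
cos β = 0.9455, cos φ = 0.8581, √(cos²β − cos²φ) = 0.3972.
K_a = 0.9455 × (0.9455 − 0.3972)/(0.9455 + 0.3972) = 0.3862.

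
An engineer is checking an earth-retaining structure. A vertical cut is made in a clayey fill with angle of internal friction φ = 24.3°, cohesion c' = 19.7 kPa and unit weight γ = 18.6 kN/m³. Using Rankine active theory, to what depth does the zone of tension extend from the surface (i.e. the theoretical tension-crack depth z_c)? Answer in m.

3.28 m

K_a = tan²(45° − 24.3°/2) = 0.4169; √K_a = 0.6457.
The active pressure is zero where K_a γ z = 2c√K_a, so z_c = 2c/(γ√K_a) = 2×19.7/(18.6×0.6457) = 3.281 m.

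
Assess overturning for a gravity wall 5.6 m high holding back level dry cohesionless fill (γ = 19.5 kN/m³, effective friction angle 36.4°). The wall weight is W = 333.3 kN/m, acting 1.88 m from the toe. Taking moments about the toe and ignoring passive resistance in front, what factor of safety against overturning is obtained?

4.30

K_a = tan²(45° − 36.4°/2) = 0.2552.
P_a = ½K_aγH² = 0.5×0.2552×19.5×5.6² = 78.02 kN/m, acting at H/3 = 1.867 m above the base.
Overturning moment M_o = P_a × H/3 = 78.02 × 1.867 = 145.6.
Resisting moment M_r = W × 1.88 = 333.3 × 1.88 = 626.6.
FS_overturning = M_r/M_o = 626.6/145.6 = 4.303.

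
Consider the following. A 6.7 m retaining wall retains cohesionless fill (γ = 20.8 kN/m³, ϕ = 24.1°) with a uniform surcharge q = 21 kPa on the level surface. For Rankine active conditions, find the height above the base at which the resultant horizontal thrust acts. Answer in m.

2.49 m

K_a = 0.4201.
Triangular part P₁ = ½K_aγH² = 196.1 at H/3 = 2.233 m; rectangular part P₂ = K_a q H = 59.11 at H/2 = 3.350 m.
ȳ = (P₁·2.233 + P₂·3.350)/(P₁+P₂) = 2.492 m.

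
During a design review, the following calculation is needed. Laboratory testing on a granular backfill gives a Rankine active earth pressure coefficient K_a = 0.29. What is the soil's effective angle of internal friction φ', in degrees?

K_a = tan²(45° − φ/2) ⇒ 45° − φ/2 = arctan(√0.29) = 28.30°.
φ = 2(45° − 28.30°) = 33.39°.

33.4°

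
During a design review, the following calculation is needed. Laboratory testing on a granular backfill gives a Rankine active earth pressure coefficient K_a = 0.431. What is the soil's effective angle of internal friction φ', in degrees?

K_a = tan²(45° − φ/2) ⇒ 45° − φ/2 = arctan(√0.431) = 33.29°.
φ = 2(45° − 33.29°) = 23.43°.

23.4°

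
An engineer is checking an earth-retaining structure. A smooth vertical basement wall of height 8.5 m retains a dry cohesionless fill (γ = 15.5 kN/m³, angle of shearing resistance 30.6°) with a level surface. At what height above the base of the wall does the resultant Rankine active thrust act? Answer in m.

2.83 m

K_a = 0.3253.
The pressure distribution is triangular, so the resultant acts at H/3 above the base = 8.5/3 = 2.833 m.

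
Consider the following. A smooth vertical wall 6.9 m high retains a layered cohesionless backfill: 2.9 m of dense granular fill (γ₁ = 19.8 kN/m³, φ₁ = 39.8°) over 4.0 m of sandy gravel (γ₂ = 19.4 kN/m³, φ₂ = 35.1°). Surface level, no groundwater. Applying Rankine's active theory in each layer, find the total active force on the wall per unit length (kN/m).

122 kN/m

K_a1 = tan²(45°−39.8°/2) = 0.2194; K_a2 = tan²(45°−35.1°/2) = 0.2698.
Layer 1: σ at base = K_a1 γ₁ h₁ = 12.60 kPa; P₁ = ½×12.60×2.9 = 18.27.
Layer 2: σ_v at top = γ₁h₁ = 57.42; σ_h top = K_a2×57.42 = 15.49; σ_h base = K_a2×(57.42+19.4×4.0) = 36.43.
P₂ = ½(15.49+36.43)×4.0 = 103.9. Total P_a = 18.27+103.9 = 122.1 kN/m.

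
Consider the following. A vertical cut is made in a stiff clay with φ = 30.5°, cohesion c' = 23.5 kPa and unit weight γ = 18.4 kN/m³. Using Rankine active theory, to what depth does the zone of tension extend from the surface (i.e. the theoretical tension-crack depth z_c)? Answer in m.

4.47 m

K_a = tan²(45° − 30.5°/2) = 0.3267; √K_a = 0.5715.
The active pressure is zero where K_a γ z = 2c√K_a, so z_c = 2c/(γ√K_a) = 2×23.5/(18.4×0.5715) = 4.469 m.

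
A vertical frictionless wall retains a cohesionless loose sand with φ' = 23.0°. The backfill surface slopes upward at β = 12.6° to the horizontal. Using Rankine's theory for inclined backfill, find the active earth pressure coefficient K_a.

K_a = cos β · (cos β − √(cos²β − cos²φ)) / (cos β + √(cos²β − cos²φ)).
cos β = 0.9759, cos φ = 0.9205, √(cos²β − cos²φ) = 0.3242.
K_a = 0.9759 × (0.9759 − 0.3242)/(0.9759 + 0.3242) = 0.4892.

0.489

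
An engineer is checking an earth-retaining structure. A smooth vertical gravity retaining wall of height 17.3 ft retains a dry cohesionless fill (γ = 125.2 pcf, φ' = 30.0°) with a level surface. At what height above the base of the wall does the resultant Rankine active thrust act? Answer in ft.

K_a = 0.3333.
The pressure distribution is triangular, so the resultant acts at H/3 above the base = 17.3/3 = 5.767 ft.

5.77 ft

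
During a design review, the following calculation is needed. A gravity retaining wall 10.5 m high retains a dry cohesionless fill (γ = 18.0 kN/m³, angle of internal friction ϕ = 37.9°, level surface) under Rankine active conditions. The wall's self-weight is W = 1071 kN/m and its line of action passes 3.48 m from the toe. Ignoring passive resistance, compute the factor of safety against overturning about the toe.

4.49

K_a = tan²(45° − 37.9°/2) = 0.2389.
P_a = ½K_aγH² = 0.5×0.2389×18.0×10.5² = 237.1 kN/m, acting at H/3 = 3.500 m above the base.
Overturning moment M_o = P_a × H/3 = 237.1 × 3.500 = 829.8.
Resisting moment M_r = W × 3.48 = 1071 × 3.48 = 3727.
FS_overturning = M_r/M_o = 3727/829.8 = 4.492.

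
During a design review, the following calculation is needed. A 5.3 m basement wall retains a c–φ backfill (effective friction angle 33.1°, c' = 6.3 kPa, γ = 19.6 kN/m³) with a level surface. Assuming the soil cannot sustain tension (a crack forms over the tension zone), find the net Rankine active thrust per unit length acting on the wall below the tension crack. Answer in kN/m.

K_a = 0.2936; √K_a = 0.5418.
Tension-crack depth z_c = 2c/(γ√K_a) = 2×6.3/(19.6×0.5418) = 1.186 m.
σ_a at base = K_a γ H − 2c√K_a = 0.2936×19.6×5.3 − 2×6.3×0.5418 = 23.67 kPa.
P_a = ½ × 23.67 × (H − z_c) = 0.5×23.67×4.114 = 48.68 kN/m.

48.7 kN/m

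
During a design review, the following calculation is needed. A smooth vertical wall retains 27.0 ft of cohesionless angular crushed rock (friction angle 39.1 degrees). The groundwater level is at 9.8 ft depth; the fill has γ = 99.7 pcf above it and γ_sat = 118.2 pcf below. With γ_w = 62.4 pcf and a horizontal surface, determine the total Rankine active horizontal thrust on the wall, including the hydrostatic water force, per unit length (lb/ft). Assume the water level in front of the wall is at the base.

16000 lb/ft

K_a = tan²(45° − φ/2) = 0.2265.
γ' = 118.2 − 62.4 = 55.80 pcf. Depth below WT = 17.2 ft.
σ'_h at WT = K_a γ d_w = 221.3 psf; at base = 221.3 + K_a γ' × 17.2 = 438.7 psf.
P₁ (0–9.8 ft) = ½×221.3×9.8 = 1084. P₂ (9.8–27.0 ft) = ½(221.3+438.7)×17.2 = 5676.
P_w = ½ γ_w h₂² = 0.5×62.4×17.2² = 9230. Total = 1084+5676+9230 = 15990 lb/ft.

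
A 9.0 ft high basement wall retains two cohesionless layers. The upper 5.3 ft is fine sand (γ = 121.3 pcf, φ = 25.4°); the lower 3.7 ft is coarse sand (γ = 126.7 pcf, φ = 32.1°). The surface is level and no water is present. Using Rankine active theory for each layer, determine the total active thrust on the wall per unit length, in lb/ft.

1670 lb/ft

K_a1 = tan²(45°−25.4°/2) = 0.3996; K_a2 = tan²(45°−32.1°/2) = 0.3060.
Layer 1: σ at base = K_a1 γ₁ h₁ = 256.9 psf; P₁ = ½×256.9×5.3 = 680.9.
Layer 2: σ_v at top = γ₁h₁ = 642.9; σ_h top = K_a2×642.9 = 196.7; σ_h base = K_a2×(642.9+126.7×3.7) = 340.2.
P₂ = ½(196.7+340.2)×3.7 = 993.2. Total P_a = 680.9+993.2 = 1674 lb/ft.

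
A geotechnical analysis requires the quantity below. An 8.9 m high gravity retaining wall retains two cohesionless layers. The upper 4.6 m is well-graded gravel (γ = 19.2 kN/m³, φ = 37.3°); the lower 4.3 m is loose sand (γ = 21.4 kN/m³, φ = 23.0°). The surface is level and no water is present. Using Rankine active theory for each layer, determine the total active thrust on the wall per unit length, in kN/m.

K_a1 = tan²(45°−37.3°/2) = 0.2453; K_a2 = tan²(45°−23.0°/2) = 0.4381.
Layer 1: σ at base = K_a1 γ₁ h₁ = 21.67 kPa; P₁ = ½×21.67×4.6 = 49.84.
Layer 2: σ_v at top = γ₁h₁ = 88.32; σ_h top = K_a2×88.32 = 38.69; σ_h base = K_a2×(88.32+21.4×4.3) = 79.01.
P₂ = ½(38.69+79.01)×4.3 = 253.1. Total P_a = 49.84+253.1 = 302.9 kN/m.

303 kN/m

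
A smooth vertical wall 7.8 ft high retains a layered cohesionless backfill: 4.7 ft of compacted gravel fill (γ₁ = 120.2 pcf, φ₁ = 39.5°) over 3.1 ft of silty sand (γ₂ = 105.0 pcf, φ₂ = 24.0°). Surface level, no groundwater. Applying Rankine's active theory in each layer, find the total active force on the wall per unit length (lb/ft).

1250 lb/ft

K_a1 = tan²(45°−39.5°/2) = 0.2224; K_a2 = tan²(45°−24.0°/2) = 0.4217.
Layer 1: σ at base = K_a1 γ₁ h₁ = 125.7 psf; P₁ = ½×125.7×4.7 = 295.3.
Layer 2: σ_v at top = γ₁h₁ = 564.9; σ_h top = K_a2×564.9 = 238.3; σ_h base = K_a2×(564.9+105.0×3.1) = 375.5.
P₂ = ½(238.3+375.5)×3.1 = 951.4. Total P_a = 295.3+951.4 = 1247 lb/ft.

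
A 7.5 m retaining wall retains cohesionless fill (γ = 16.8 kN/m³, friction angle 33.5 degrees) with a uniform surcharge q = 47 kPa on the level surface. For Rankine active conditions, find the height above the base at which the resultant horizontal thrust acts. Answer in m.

3.03 m

K_a = 0.2887.
Triangular part P₁ = ½K_aγH² = 136.4 at H/3 = 2.500 m; rectangular part P₂ = K_a q H = 101.8 at H/2 = 3.750 m.
ȳ = (P₁·2.500 + P₂·3.750)/(P₁+P₂) = 3.034 m.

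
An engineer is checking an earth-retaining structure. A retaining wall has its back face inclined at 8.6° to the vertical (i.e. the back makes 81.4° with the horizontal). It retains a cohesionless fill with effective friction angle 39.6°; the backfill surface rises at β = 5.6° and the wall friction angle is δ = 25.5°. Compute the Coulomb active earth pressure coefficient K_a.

K_a = sin²(α+φ) / [sin²α · sin(α−δ) · (1 + √{sin(φ+δ)sin(φ−β) / (sin(α−δ)sin(α+β))})²].
With α = 81.4°, φ = 39.6°, δ = 25.5°, β = 5.6°: K_a = 0.2854.

0.285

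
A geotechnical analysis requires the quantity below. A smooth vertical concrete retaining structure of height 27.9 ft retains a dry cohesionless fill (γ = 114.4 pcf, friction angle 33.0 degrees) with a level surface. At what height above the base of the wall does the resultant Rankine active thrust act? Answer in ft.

K_a = 0.2948.
The pressure distribution is triangular, so the resultant acts at H/3 above the base = 27.9/3 = 9.300 ft.

9.30 ft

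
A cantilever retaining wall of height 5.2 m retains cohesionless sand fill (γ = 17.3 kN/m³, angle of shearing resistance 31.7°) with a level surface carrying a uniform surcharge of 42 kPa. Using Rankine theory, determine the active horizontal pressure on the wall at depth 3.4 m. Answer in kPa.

K_a = (1 − sin φ)/(1 + sin φ) = 0.3111.
σ_v = γz + q = 17.3 × 3.4 + 42 = 100.8 kPa.
σ_h = K_a σ_v = 0.3111 × 100.8 = 31.36 kPa.

31.4 kPa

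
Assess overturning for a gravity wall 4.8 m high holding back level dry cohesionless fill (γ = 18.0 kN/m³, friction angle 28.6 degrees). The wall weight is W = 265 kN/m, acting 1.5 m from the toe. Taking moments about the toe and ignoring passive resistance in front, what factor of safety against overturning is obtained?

K_a = tan²(45° − 28.6°/2) = 0.3525.
P_a = ½K_aγH² = 0.5×0.3525×18.0×4.8² = 73.10 kN/m, acting at H/3 = 1.600 m above the base.
Overturning moment M_o = P_a × H/3 = 73.10 × 1.600 = 117.0.
Resisting moment M_r = W × 1.5 = 265 × 1.5 = 397.5.
FS_overturning = M_r/M_o = 397.5/117.0 = 3.398.

3.40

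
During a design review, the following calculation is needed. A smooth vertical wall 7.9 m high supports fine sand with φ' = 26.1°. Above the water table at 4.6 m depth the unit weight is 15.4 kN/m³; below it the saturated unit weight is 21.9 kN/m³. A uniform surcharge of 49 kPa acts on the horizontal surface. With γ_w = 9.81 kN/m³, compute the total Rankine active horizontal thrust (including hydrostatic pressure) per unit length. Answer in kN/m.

384 kN/m

K_a = tan²(45° − φ/2) = 0.3889.
γ' = 21.9 − 9.81 = 12.09 kN/m³. h₂ = H − d_w = 3.3 m.
σ'_h: at surface K_a·q = 19.06; at WT K_a(q+γd_w) = 46.61; at base K_a(q+γd_w+γ'h₂) = 62.13 kPa.
P₁ = ½(19.06+46.61)×4.6 = 151.0; P₂ = ½(46.61+62.13)×3.3 = 179.4; P_w = ½γ_w h₂² = 53.42.
Total = 151.0+179.4+53.42 = 383.9 kN/m.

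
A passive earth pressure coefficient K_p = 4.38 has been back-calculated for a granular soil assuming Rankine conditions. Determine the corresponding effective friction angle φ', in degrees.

K_p = (1+sin φ)/(1−sin φ) ⇒ sin φ = (K_p − 1)/(K_p + 1) = 0.6283.
φ = arcsin(0.6283) = 38.92°.

38.9°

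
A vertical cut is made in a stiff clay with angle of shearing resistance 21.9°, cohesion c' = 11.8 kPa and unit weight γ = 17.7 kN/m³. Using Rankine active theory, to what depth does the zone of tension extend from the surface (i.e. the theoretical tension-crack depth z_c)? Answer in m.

1.97 m

K_a = tan²(45° − 21.9°/2) = 0.4567; √K_a = 0.6758.
The active pressure is zero where K_a γ z = 2c√K_a, so z_c = 2c/(γ√K_a) = 2×11.8/(17.7×0.6758) = 1.973 m.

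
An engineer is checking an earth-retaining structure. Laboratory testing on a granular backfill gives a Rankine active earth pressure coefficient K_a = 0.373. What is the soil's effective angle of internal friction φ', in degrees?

27.2°

K_a = tan²(45° − φ/2) ⇒ 45° − φ/2 = arctan(√0.373) = 31.41°.
φ = 2(45° − 31.41°) = 27.17°.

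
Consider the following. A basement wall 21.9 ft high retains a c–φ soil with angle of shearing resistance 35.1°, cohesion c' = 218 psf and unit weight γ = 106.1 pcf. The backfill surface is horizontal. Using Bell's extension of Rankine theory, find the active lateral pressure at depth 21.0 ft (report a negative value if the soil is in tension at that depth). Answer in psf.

375 psf

K_a = (1 − sin φ)/(1 + sin φ) = 0.2698.
σ_a = K_a γ z − 2c√K_a = 0.2698×106.1×21.0 − 2×218×0.5195 = 374.7 psf.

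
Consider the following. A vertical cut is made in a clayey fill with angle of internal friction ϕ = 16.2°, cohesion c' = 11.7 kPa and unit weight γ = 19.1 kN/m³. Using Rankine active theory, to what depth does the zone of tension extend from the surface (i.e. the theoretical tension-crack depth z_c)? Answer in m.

1.63 m

K_a = tan²(45° − 16.2°/2) = 0.5637; √K_a = 0.7508.
The active pressure is zero where K_a γ z = 2c√K_a, so z_c = 2c/(γ√K_a) = 2×11.7/(19.1×0.7508) = 1.632 m.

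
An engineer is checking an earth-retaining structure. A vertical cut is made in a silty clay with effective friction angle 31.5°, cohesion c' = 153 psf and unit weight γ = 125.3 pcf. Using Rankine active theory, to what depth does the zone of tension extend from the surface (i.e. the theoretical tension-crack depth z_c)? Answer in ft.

K_a = tan²(45° − 31.5°/2) = 0.3136; √K_a = 0.5600.
The active pressure is zero where K_a γ z = 2c√K_a, so z_c = 2c/(γ√K_a) = 2×153/(125.3×0.5600) = 4.361 ft.

4.36 ft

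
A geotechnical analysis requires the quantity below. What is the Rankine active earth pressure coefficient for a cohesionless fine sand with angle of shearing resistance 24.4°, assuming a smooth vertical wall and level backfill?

0.415

K_a = (1 − sin φ)/(1 + sin φ) = (1 − sin 24.4°)/(1 + sin 24.4°) = 0.4153.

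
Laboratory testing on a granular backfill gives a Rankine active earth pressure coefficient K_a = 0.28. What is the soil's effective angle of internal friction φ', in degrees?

K_a = tan²(45° − φ/2) ⇒ 45° − φ/2 = arctan(√0.28) = 27.89°.
φ = 2(45° − 27.89°) = 34.23°.

34.2°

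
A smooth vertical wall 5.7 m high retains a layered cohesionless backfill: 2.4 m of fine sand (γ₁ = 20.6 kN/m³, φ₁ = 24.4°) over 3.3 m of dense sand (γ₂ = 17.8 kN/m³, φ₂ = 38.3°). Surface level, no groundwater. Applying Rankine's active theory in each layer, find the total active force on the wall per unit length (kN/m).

K_a1 = tan²(45°−24.4°/2) = 0.4153; K_a2 = tan²(45°−38.3°/2) = 0.2347.
Layer 1: σ at base = K_a1 γ₁ h₁ = 20.53 kPa; P₁ = ½×20.53×2.4 = 24.64.
Layer 2: σ_v at top = γ₁h₁ = 49.44; σ_h top = K_a2×49.44 = 11.61; σ_h base = K_a2×(49.44+17.8×3.3) = 25.39.
P₂ = ½(11.61+25.39)×3.3 = 61.05. Total P_a = 24.64+61.05 = 85.69 kN/m.

85.7 kN/m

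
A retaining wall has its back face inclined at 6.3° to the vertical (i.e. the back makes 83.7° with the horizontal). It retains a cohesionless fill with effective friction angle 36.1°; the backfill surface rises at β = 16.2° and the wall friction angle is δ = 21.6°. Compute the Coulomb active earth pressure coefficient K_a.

0.348

K_a = sin²(α+φ) / [sin²α · sin(α−δ) · (1 + √{sin(φ+δ)sin(φ−β) / (sin(α−δ)sin(α+β))})²].
With α = 83.7°, φ = 36.1°, δ = 21.6°, β = 16.2°: K_a = 0.3477.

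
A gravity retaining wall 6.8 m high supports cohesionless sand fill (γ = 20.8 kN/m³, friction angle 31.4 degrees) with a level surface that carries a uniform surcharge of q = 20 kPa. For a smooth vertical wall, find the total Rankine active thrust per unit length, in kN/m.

194 kN/m

K_a = tan²(45° − φ/2) = 0.3149.
Soil triangle: ½ K_a γ H² = 0.5×0.3149×20.8×6.8² = 151.4 kN/m.
Surcharge rectangle: K_a q H = 0.3149×20×6.8 = 42.83 kN/m.
Total = 151.4 + 42.83 = 194.3 kN/m.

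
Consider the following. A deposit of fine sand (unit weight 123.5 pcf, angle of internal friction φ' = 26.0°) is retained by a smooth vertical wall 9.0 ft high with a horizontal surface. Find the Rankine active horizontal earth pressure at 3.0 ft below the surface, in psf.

K_a = (1 − sin φ)/(1 + sin φ) = 0.3905.
σ_h = K_a γ z = 0.3905 × 123.5 × 3.0 = 144.7 psf.

145 psf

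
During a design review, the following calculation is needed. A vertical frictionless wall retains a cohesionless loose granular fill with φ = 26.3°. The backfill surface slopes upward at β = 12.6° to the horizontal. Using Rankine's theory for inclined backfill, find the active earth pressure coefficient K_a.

0.423

K_a = cos β · (cos β − √(cos²β − cos²φ)) / (cos β + √(cos²β − cos²φ)).
cos β = 0.9759, cos φ = 0.8965, √(cos²β − cos²φ) = 0.3856.
K_a = 0.9759 × (0.9759 − 0.3856)/(0.9759 + 0.3856) = 0.4231.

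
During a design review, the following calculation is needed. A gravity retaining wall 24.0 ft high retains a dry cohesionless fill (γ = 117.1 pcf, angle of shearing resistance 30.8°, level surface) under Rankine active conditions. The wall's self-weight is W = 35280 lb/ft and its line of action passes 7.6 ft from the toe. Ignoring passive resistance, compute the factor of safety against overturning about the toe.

3.08

K_a = tan²(45° − 30.8°/2) = 0.3227.
P_a = ½K_aγH² = 0.5×0.3227×117.1×24.0² = 10880 lb/ft, acting at H/3 = 8.000 ft above the base.
Overturning moment M_o = P_a × H/3 = 10880 × 8.000 = 87070.
Resisting moment M_r = W × 7.6 = 35280 × 7.6 = 268100.
FS_overturning = M_r/M_o = 268100/87070 = 3.080.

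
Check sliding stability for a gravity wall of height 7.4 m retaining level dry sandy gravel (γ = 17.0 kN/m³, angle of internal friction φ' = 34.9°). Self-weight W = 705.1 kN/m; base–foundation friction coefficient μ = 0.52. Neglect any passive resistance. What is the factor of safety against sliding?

2.89

K_a = tan²(45° − 34.9°/2) = 0.2721.
P_a = ½K_aγH² = 0.5×0.2721×17.0×7.4² = 126.7 kN/m, acting at H/3 = 2.467 m above the base.
FS_sliding = μW / P_a = 0.52×705.1 / 126.7 = 2.894.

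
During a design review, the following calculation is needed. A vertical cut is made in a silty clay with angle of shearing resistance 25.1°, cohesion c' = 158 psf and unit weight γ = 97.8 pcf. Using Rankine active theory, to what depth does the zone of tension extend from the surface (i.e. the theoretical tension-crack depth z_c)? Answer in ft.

K_a = tan²(45° − 25.1°/2) = 0.4043; √K_a = 0.6358.
The active pressure is zero where K_a γ z = 2c√K_a, so z_c = 2c/(γ√K_a) = 2×158/(97.8×0.6358) = 5.082 ft.

5.08 ft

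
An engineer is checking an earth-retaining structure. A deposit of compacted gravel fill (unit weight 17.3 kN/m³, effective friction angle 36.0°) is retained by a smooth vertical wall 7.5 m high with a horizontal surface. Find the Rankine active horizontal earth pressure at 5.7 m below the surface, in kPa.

25.6 kPa

K_a = (1 − sin φ)/(1 + sin φ) = 0.2596.
σ_h = K_a γ z = 0.2596 × 17.3 × 5.7 = 25.60 kPa.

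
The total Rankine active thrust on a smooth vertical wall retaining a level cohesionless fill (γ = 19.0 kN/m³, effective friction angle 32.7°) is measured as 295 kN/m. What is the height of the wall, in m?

K_a = 0.2985. P_a = ½ K_a γ H² ⇒ H = √(2P_a/(K_a γ)).
H = √(2×295/(0.2985×19.0)) = 10.20 m.

10.2 m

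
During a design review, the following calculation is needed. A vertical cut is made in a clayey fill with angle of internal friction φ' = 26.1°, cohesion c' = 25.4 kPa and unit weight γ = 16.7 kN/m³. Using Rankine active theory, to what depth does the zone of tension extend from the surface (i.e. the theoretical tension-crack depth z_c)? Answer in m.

4.88 m

K_a = tan²(45° − 26.1°/2) = 0.3889; √K_a = 0.6237.
The active pressure is zero where K_a γ z = 2c√K_a, so z_c = 2c/(γ√K_a) = 2×25.4/(16.7×0.6237) = 4.878 m.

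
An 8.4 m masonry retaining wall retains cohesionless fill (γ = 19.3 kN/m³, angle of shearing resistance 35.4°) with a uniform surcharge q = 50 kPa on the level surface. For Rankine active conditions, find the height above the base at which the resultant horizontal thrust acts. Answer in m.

K_a = 0.2664.
Triangular part P₁ = ½K_aγH² = 181.4 at H/3 = 2.800 m; rectangular part P₂ = K_a q H = 111.9 at H/2 = 4.200 m.
ȳ = (P₁·2.800 + P₂·4.200)/(P₁+P₂) = 3.334 m.

3.33 m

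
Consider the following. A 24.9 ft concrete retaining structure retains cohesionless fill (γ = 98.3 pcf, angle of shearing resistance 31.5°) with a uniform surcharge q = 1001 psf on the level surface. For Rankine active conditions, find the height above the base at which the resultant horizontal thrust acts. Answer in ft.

K_a = 0.3136.
Triangular part P₁ = ½K_aγH² = 9557 at H/3 = 8.300 ft; rectangular part P₂ = K_a q H = 7817 at H/2 = 12.45 ft.
ȳ = (P₁·8.300 + P₂·12.45)/(P₁+P₂) = 10.17 ft.

10.2 ft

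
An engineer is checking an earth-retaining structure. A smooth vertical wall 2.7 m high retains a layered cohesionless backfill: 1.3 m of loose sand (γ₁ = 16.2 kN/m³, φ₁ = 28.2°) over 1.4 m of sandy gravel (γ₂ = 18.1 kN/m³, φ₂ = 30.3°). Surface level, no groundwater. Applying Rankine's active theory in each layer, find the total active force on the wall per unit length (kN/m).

K_a1 = tan²(45°−28.2°/2) = 0.3582; K_a2 = tan²(45°−30.3°/2) = 0.3293.
Layer 1: σ at base = K_a1 γ₁ h₁ = 7.543 kPa; P₁ = ½×7.543×1.3 = 4.903.
Layer 2: σ_v at top = γ₁h₁ = 21.06; σ_h top = K_a2×21.06 = 6.935; σ_h base = K_a2×(21.06+18.1×1.4) = 15.28.
P₂ = ½(6.935+15.28)×1.4 = 15.55. Total P_a = 4.903+15.55 = 20.45 kN/m.

20.5 kN/m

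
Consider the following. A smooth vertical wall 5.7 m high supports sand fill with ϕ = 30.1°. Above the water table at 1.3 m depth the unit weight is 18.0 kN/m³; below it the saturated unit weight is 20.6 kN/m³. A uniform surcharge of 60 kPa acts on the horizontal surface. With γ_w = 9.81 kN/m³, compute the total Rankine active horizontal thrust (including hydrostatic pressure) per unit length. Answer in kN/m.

282 kN/m

K_a = tan²(45° − φ/2) = 0.3320.
γ' = 20.6 − 9.81 = 10.79 kN/m³. h₂ = H − d_w = 4.4 m.
σ'_h: at surface K_a·q = 19.92; at WT K_a(q+γd_w) = 27.69; at base K_a(q+γd_w+γ'h₂) = 43.45 kPa.
P₁ = ½(19.92+27.69)×1.3 = 30.94; P₂ = ½(27.69+43.45)×4.4 = 156.5; P_w = ½γ_w h₂² = 94.96.
Total = 30.94+156.5+94.96 = 282.4 kN/m.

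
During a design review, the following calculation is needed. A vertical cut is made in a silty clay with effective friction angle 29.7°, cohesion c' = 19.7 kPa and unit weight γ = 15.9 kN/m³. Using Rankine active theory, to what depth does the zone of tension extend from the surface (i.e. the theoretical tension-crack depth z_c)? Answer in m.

K_a = tan²(45° − 29.7°/2) = 0.3374; √K_a = 0.5808.
The active pressure is zero where K_a γ z = 2c√K_a, so z_c = 2c/(γ√K_a) = 2×19.7/(15.9×0.5808) = 4.266 m.

4.27 m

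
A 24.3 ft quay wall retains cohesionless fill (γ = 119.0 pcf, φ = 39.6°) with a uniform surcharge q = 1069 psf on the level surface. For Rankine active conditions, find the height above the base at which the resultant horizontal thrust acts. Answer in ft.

K_a = 0.2214.
Triangular part P₁ = ½K_aγH² = 7780 at H/3 = 8.100 ft; rectangular part P₂ = K_a q H = 5752 at H/2 = 12.15 ft.
ȳ = (P₁·8.100 + P₂·12.15)/(P₁+P₂) = 9.822 ft.

9.82 ft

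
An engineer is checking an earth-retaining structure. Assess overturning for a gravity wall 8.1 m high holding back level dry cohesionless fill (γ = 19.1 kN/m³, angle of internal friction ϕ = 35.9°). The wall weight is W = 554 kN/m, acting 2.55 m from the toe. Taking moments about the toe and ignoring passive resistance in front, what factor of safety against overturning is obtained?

3.20

K_a = tan²(45° − 35.9°/2) = 0.2607.
P_a = ½K_aγH² = 0.5×0.2607×19.1×8.1² = 163.4 kN/m, acting at H/3 = 2.700 m above the base.
Overturning moment M_o = P_a × H/3 = 163.4 × 2.700 = 441.1.
Resisting moment M_r = W × 2.55 = 554 × 2.55 = 1413.
FS_overturning = M_r/M_o = 1413/441.1 = 3.203.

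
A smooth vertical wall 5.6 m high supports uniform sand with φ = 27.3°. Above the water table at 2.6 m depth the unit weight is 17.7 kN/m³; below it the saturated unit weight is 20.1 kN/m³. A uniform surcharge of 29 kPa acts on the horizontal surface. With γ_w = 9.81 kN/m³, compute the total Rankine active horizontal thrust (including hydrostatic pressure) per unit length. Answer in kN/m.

195 kN/m

K_a = tan²(45° − φ/2) = 0.3711.
γ' = 20.1 − 9.81 = 10.29 kN/m³. h₂ = H − d_w = 3.0 m.
σ'_h: at surface K_a·q = 10.76; at WT K_a(q+γd_w) = 27.84; at base K_a(q+γd_w+γ'h₂) = 39.30 kPa.
P₁ = ½(10.76+27.84)×2.6 = 50.19; P₂ = ½(27.84+39.30)×3.0 = 100.7; P_w = ½γ_w h₂² = 44.14.
Total = 50.19+100.7+44.14 = 195.0 kN/m.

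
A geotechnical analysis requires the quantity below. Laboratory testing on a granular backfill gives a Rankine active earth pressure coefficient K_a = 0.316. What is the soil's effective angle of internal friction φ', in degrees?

K_a = tan²(45° − φ/2) ⇒ 45° − φ/2 = arctan(√0.316) = 29.34°.
φ = 2(45° − 29.34°) = 31.32°.

31.3°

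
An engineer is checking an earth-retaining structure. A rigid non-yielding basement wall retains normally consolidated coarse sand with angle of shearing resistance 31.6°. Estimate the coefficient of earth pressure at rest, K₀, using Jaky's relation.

0.476

K₀ = 1 − sin φ' = 1 − sin 31.6° = 0.4760.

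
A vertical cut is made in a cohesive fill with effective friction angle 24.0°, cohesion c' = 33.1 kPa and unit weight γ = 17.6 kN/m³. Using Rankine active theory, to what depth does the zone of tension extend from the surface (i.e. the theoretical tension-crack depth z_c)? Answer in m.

K_a = tan²(45° − 24.0°/2) = 0.4217; √K_a = 0.6494.
The active pressure is zero where K_a γ z = 2c√K_a, so z_c = 2c/(γ√K_a) = 2×33.1/(17.6×0.6494) = 5.792 m.

5.79 m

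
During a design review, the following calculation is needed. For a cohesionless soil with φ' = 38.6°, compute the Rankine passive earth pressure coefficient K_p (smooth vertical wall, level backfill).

K_p = (1 + sin φ)/(1 − sin φ) = tan²(45° + 38.6°/2) = 4.317.

4.32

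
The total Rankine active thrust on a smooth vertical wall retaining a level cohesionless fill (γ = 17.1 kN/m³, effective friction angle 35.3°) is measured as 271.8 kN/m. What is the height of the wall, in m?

10.9 m

K_a = 0.2675. P_a = ½ K_a γ H² ⇒ H = √(2P_a/(K_a γ)).
H = √(2×271.8/(0.2675×17.1)) = 10.90 m.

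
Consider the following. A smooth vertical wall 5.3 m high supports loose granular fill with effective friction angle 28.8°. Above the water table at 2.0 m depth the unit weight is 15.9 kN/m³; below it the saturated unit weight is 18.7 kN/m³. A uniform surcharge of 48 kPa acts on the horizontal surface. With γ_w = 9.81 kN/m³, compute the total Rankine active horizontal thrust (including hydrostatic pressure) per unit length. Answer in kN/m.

207 kN/m

K_a = tan²(45° − φ/2) = 0.3498.
γ' = 18.7 − 9.81 = 8.890 kN/m³. h₂ = H − d_w = 3.3 m.
σ'_h: at surface K_a·q = 16.79; at WT K_a(q+γd_w) = 27.91; at base K_a(q+γd_w+γ'h₂) = 38.17 kPa.
P₁ = ½(16.79+27.91)×2.0 = 44.70; P₂ = ½(27.91+38.17)×3.3 = 109.0; P_w = ½γ_w h₂² = 53.42.
Total = 44.70+109.0+53.42 = 207.1 kN/m.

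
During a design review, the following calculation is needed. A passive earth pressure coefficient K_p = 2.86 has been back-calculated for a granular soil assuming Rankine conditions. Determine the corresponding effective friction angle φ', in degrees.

K_p = (1+sin φ)/(1−sin φ) ⇒ sin φ = (K_p − 1)/(K_p + 1) = 0.4819.
φ = arcsin(0.4819) = 28.81°.

28.8°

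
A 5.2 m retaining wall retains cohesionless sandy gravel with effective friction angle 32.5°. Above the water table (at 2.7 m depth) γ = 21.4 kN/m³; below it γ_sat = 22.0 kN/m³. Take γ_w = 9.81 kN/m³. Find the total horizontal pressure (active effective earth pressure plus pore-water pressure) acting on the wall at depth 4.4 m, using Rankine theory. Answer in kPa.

K_a = (1 − sin φ)/(1 + sin φ) = 0.3010.
γ' = 22.0 − 9.81 = 12.19 kN/m³.
Effective vertical stress at 4.4 m: σ'_v = 21.4×2.7 + 12.19×1.70 = 78.50 kPa.
σ'_h = K_a σ'_v = 0.3010 × 78.50 = 23.63 kPa; u = γ_w × 1.70 = 16.68 kPa.
Total σ_h = 23.63 + 16.68 = 40.31 kPa.

40.3 kPa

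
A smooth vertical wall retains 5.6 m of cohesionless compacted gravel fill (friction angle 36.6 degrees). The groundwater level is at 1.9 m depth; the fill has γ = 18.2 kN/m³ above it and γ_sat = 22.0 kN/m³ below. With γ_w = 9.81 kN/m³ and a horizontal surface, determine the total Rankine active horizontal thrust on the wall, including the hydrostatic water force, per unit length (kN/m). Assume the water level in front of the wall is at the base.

K_a = tan²(45° − φ/2) = 0.2530.
γ' = 22.0 − 9.81 = 12.19 kN/m³. Depth below WT = 3.7 m.
σ'_h at WT = K_a γ d_w = 8.747 kPa; at base = 8.747 + K_a γ' × 3.7 = 20.16 kPa.
P₁ (0–1.9 m) = ½×8.747×1.9 = 8.310. P₂ (1.9–5.6 m) = ½(8.747+20.16)×3.7 = 53.47.
P_w = ½ γ_w h₂² = 0.5×9.81×3.7² = 67.15. Total = 8.310+53.47+67.15 = 128.9 kN/m.

129 kN/m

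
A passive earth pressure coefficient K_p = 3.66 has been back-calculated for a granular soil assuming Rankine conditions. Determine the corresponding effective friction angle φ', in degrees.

K_p = (1+sin φ)/(1−sin φ) ⇒ sin φ = (K_p − 1)/(K_p + 1) = 0.5708.
φ = arcsin(0.5708) = 34.81°.

34.8°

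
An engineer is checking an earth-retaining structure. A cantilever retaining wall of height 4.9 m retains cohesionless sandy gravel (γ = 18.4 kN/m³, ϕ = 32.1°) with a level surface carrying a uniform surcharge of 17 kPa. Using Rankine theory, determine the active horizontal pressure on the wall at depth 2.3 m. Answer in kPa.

K_a = (1 − sin φ)/(1 + sin φ) = 0.3060.
σ_v = γz + q = 18.4 × 2.3 + 17 = 59.32 kPa.
σ_h = K_a σ_v = 0.3060 × 59.32 = 18.15 kPa.

18.2 kPa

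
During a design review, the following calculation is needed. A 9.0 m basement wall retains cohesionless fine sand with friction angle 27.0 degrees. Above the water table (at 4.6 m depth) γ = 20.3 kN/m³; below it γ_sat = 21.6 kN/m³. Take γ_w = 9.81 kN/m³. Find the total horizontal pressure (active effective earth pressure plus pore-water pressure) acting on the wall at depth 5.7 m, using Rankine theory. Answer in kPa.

50.7 kPa

K_a = (1 − sin φ)/(1 + sin φ) = 0.3755.
γ' = 21.6 − 9.81 = 11.79 kN/m³.
Effective vertical stress at 5.7 m: σ'_v = 20.3×4.6 + 11.79×1.10 = 106.3 kPa.
σ'_h = K_a σ'_v = 0.3755 × 106.3 = 39.94 kPa; u = γ_w × 1.10 = 10.79 kPa.
Total σ_h = 39.94 + 10.79 = 50.73 kPa.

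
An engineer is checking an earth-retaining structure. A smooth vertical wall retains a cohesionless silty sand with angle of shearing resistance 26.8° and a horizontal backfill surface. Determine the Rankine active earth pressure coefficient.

K_a = (1 − sin φ)/(1 + sin φ) = (1 − sin 26.8°)/(1 + sin 26.8°) = 0.3785.

0.378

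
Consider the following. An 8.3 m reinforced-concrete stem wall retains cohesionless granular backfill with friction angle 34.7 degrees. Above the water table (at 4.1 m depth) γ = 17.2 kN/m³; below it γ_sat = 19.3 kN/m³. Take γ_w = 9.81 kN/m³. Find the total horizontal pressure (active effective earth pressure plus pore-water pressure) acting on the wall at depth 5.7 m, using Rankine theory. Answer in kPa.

39.2 kPa

K_a = (1 − sin φ)/(1 + sin φ) = 0.2745.
γ' = 19.3 − 9.81 = 9.490 kN/m³.
Effective vertical stress at 5.7 m: σ'_v = 17.2×4.1 + 9.490×1.60 = 85.70 kPa.
σ'_h = K_a σ'_v = 0.2745 × 85.70 = 23.52 kPa; u = γ_w × 1.60 = 15.70 kPa.
Total σ_h = 23.52 + 15.70 = 39.22 kPa.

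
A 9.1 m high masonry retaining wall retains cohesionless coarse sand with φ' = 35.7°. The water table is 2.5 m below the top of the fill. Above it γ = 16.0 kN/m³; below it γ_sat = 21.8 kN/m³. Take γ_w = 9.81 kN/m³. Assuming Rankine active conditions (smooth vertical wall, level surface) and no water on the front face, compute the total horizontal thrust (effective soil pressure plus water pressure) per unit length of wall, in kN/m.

365 kN/m

K_a = tan²(45° − φ/2) = 0.2630.
γ' = 21.8 − 9.81 = 11.99 kN/m³. Depth below WT = 6.6 m.
σ'_h at WT = K_a γ d_w = 10.52 kPa; at base = 10.52 + K_a γ' × 6.6 = 31.33 kPa.
P₁ (0–2.5 m) = ½×10.52×2.5 = 13.15. P₂ (2.5–9.1 m) = ½(10.52+31.33)×6.6 = 138.1.
P_w = ½ γ_w h₂² = 0.5×9.81×6.6² = 213.7. Total = 13.15+138.1+213.7 = 364.9 kN/m.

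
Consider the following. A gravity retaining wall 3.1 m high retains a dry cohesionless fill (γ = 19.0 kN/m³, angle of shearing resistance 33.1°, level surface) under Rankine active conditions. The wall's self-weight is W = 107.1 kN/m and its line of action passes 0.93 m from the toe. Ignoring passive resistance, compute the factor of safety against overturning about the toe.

3.60

K_a = tan²(45° − 33.1°/2) = 0.2936.
P_a = ½K_aγH² = 0.5×0.2936×19.0×3.1² = 26.80 kN/m, acting at H/3 = 1.033 m above the base.
Overturning moment M_o = P_a × H/3 = 26.80 × 1.033 = 27.70.
Resisting moment M_r = W × 0.93 = 107.1 × 0.93 = 99.60.
FS_overturning = M_r/M_o = 99.60/27.70 = 3.596.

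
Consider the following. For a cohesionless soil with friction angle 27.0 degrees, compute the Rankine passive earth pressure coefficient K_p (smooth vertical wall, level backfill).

K_p = (1 + sin φ)/(1 − sin φ) = tan²(45° + 27.0°/2) = 2.663.

2.66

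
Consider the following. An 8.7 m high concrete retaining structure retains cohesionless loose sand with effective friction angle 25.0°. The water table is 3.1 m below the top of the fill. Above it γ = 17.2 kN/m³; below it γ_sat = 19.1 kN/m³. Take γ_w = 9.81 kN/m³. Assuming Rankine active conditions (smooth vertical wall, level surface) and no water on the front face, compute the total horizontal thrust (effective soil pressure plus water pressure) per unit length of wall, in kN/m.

368 kN/m

K_a = tan²(45° − φ/2) = 0.4059.
γ' = 19.1 − 9.81 = 9.290 kN/m³. Depth below WT = 5.6 m.
σ'_h at WT = K_a γ d_w = 21.64 kPa; at base = 21.64 + K_a γ' × 5.6 = 42.75 kPa.
P₁ (0–3.1 m) = ½×21.64×3.1 = 33.54. P₂ (3.1–8.7 m) = ½(21.64+42.75)×5.6 = 180.3.
P_w = ½ γ_w h₂² = 0.5×9.81×5.6² = 153.8. Total = 33.54+180.3+153.8 = 367.7 kN/m.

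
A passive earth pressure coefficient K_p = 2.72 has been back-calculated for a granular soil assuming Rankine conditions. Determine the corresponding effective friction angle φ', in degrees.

27.5°

K_p = (1+sin φ)/(1−sin φ) ⇒ sin φ = (K_p − 1)/(K_p + 1) = 0.4624.
φ = arcsin(0.4624) = 27.54°.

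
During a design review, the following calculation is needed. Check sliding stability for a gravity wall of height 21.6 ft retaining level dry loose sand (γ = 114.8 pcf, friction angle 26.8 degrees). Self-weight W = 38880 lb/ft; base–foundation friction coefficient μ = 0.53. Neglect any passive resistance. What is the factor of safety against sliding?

2.03

K_a = tan²(45° − 26.8°/2) = 0.3785.
P_a = ½K_aγH² = 0.5×0.3785×114.8×21.6² = 10140 lb/ft, acting at H/3 = 7.200 ft above the base.
FS_sliding = μW / P_a = 0.53×38880 / 10140 = 2.033.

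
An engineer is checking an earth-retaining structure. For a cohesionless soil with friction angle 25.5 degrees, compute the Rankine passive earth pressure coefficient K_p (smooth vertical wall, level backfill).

2.51

K_p = (1 + sin φ)/(1 − sin φ) = tan²(45° + 25.5°/2) = 2.512.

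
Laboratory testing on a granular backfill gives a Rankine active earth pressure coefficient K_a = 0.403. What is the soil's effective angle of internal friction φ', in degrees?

K_a = tan²(45° − φ/2) ⇒ 45° − φ/2 = arctan(√0.403) = 32.41°.
φ = 2(45° − 32.41°) = 25.18°.

25.2°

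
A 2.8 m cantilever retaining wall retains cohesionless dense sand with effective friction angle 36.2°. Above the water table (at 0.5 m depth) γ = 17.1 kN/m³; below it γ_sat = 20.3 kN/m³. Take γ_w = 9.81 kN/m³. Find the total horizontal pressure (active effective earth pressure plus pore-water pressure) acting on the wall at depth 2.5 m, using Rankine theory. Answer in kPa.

K_a = (1 − sin φ)/(1 + sin φ) = 0.2574.
γ' = 20.3 − 9.81 = 10.49 kN/m³.
Effective vertical stress at 2.5 m: σ'_v = 17.1×0.5 + 10.49×2.00 = 29.53 kPa.
σ'_h = K_a σ'_v = 0.2574 × 29.53 = 7.601 kPa; u = γ_w × 2.00 = 19.62 kPa.
Total σ_h = 7.601 + 19.62 = 27.22 kPa.

27.2 kPa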